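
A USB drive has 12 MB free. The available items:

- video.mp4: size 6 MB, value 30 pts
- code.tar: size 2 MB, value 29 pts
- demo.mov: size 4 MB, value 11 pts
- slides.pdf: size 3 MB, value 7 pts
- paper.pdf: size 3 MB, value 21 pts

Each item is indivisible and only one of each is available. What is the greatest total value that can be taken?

This is a 0/1 knapsack; check combinations near the capacity.
- video.mp4+code.tar+paper.pdf: size 6+2+3=11, value 30+29+21=80
- video.mp4+code.tar+demo.mov: size 6+2+4=12, value 30+29+11=70
- code.tar+demo.mov+slides.pdf+paper.pdf: size 2+4+3+3=12, value 29+11+7+21=68
- video.mp4+code.tar+slides.pdf: size 6+2+3=11, value 30+29+7=66
- code.tar+demo.mov+paper.pdf: size 2+4+3=9, value 29+11+21=61
Best: 80 pts.

80 pts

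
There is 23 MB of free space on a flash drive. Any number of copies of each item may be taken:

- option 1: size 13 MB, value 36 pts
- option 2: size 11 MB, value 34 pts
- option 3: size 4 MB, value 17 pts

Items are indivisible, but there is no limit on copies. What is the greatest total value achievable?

85 pts

Best value-per-unit is option 3 at 17/4; filling with it alone gives 5×17 = 85.
Optimal mix: 1×option 2 + 3×option 3 → size 23, value 85.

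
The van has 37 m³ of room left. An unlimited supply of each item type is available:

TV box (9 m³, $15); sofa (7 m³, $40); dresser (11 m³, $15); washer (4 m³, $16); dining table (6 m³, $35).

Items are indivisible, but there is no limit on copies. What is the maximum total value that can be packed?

$215

Best value-per-unit is dining table at 35/6; filling with it alone gives 6×35 = 210.
Optimal mix: 1×sofa + 5×dining table → volume 37, value 215.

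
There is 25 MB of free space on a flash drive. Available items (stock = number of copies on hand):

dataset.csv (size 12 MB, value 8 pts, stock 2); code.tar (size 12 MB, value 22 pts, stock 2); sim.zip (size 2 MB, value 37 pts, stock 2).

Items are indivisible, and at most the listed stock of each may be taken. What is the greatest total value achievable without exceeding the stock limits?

96 pts

Top feasible selections:
- 1×code.tar + 2×sim.zip: size 16, value 96
- 1×dataset.csv + 2×sim.zip: size 16, value 82
Best: 96 pts.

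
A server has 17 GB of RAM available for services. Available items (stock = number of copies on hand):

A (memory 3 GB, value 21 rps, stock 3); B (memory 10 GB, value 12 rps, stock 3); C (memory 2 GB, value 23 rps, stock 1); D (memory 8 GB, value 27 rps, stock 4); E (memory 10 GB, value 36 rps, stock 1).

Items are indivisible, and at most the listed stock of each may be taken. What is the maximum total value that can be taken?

92 rps

Best selections within memory 17 and stock limits:
- 2×A + 1×C + 1×D: memory 16, value 92
- 3×A + 1×D: memory 17, value 90
- 3×A + 1×C: memory 11, value 86
Best: 92 rps.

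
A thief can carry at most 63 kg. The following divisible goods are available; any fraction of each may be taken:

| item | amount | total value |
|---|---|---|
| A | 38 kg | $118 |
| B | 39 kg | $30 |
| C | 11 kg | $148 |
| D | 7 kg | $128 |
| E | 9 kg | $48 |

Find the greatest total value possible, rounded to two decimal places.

Take in order of value per unit:
- D (128/7 per unit): all 7 → value 128, running total 128.00
- C (148/11 per unit): all 11 → value 148, running total 276.00
- E (48/9 per unit): all 9 → value 48, running total 324.00
- A (118/38 per unit): 36 of 38 → value 36×118/38 = 111.7895, running total 435.79
Total 435.79.

435.79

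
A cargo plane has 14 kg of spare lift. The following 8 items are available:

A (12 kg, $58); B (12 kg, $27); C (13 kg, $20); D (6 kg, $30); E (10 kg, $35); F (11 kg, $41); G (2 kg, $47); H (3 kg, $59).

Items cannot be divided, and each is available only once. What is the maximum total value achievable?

Check high-value combinations within 14 kg:
- D+G+H: weight 6+2+3=11, value 30+47+59=136
- G+H: weight 2+3=5, value 47+59=106
- A+G: weight 12+2=14, value 58+47=105
- F+H: weight 11+3=14, value 41+59=100
Best: $136.

$136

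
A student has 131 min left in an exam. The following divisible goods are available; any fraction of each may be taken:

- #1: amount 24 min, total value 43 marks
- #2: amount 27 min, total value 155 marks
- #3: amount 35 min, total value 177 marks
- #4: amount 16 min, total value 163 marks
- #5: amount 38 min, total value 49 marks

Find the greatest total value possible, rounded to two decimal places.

575.39

Take in order of value per unit:
- #4 (163/16 per unit): all 16 → value 163, running total 163.00
- #2 (155/27 per unit): all 27 → value 155, running total 318.00
- #3 (177/35 per unit): all 35 → value 177, running total 495.00
- #1 (43/24 per unit): all 24 → value 43, running total 538.00
- #5 (49/38 per unit): 29 of 38 → value 29×49/38 = 37.3947, running total 575.39
Total 575.39.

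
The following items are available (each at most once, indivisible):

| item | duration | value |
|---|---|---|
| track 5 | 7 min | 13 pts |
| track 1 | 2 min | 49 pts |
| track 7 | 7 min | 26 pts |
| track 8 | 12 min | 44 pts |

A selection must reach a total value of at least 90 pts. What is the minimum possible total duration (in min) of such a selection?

Subsets with value ≥ 90, sorted by total duration:
- track 1+track 8: duration 14, value 93
- track 1+track 7+track 8: duration 21, value 119
Minimum duration: 14 min.

14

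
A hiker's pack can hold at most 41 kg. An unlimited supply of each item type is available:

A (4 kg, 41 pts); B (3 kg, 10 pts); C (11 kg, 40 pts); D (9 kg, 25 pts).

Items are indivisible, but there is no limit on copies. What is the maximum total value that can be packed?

Best value-per-unit is A at 41/4, and filling with it alone uses weight 10×4=40. No mix of the others beats 10×41 = 410.

410 pts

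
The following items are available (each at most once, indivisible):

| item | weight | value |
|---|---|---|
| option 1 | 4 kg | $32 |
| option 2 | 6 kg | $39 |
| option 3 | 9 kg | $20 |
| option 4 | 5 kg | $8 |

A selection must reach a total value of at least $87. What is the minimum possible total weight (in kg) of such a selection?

Subsets with value ≥ 87, sorted by total weight:
- option 1+option 2+option 3: weight 19, value 91
- option 1+option 2+option 3+option 4: weight 24, value 99
Minimum weight: 19 kg.

19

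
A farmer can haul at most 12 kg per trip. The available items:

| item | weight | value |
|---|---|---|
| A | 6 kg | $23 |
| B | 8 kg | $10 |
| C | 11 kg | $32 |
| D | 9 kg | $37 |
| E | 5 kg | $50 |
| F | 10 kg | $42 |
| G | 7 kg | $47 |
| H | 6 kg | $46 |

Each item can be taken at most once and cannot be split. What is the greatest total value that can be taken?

Check high-value combinations within 12 kg:
- E+G: weight 5+7=12, value 50+47=97
- E+H: weight 5+6=11, value 50+46=96
- A+E: weight 6+5=11, value 23+50=73
Best: $97.

$97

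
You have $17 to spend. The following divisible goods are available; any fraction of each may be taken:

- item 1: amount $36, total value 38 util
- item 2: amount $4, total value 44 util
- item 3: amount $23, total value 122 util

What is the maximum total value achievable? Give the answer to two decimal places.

Take in order of value per unit:
- item 2 (44/4 per unit): all 4 → value 44, running total 44.00
- item 3 (122/23 per unit): 13 of 23 → value 13×122/23 = 68.9565, running total 112.96
Total 112.96.

112.96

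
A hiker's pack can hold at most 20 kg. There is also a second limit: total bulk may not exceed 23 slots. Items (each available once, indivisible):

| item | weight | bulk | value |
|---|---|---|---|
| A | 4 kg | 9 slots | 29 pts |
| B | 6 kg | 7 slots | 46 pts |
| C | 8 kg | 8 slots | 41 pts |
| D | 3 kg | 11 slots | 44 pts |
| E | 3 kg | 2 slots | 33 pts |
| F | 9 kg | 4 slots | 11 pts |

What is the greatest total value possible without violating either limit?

Feasible sets respecting both limits:
- B+D+E: weight 12, bulk 20, value 123
- B+C+E: weight 17, bulk 17, value 120
- C+D+E: weight 14, bulk 21, value 118
- A+B+E: weight 13, bulk 18, value 108
Best: 123 pts.

123 pts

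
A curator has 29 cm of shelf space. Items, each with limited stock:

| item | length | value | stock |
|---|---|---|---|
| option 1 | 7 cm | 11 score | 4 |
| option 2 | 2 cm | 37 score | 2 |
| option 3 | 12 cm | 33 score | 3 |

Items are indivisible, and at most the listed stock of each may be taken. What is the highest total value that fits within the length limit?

140 score

Best selections within length 29 and stock limits:
- 2×option 2 + 2×option 3: length 28, value 140
- 1×option 1 + 2×option 2 + 1×option 3: length 23, value 118
Best: 140 score.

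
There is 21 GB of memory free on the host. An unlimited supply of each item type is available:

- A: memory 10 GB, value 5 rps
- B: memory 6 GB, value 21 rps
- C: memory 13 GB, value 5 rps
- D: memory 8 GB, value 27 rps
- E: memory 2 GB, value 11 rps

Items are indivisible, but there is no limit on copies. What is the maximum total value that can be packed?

110 rps

Best value-per-unit is E at 11/2, and filling with it alone uses memory 10×2=20. No mix of the others beats 10×11 = 110.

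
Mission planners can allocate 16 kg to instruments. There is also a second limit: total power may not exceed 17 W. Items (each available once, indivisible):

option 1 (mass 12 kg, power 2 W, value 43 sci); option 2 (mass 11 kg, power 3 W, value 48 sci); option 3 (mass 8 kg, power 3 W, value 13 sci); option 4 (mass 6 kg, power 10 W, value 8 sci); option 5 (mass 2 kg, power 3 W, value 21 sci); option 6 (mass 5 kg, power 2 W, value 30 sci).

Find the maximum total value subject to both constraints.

Feasible sets respecting both limits:
- option 2+option 6: mass 16, power 5, value 78
- option 2+option 5: mass 13, power 6, value 69
- option 1+option 5: mass 14, power 5, value 64
- option 3+option 5+option 6: mass 15, power 8, value 64
Best: 78 sci.

78 sci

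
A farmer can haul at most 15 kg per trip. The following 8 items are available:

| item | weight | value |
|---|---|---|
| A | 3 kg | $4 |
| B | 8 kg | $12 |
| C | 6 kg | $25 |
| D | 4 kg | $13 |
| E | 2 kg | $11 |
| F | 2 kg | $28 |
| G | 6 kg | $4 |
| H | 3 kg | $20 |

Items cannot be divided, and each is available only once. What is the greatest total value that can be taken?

$86

This is a 0/1 knapsack; check combinations near the capacity.
- C+D+F+H: weight 6+4+2+3=15, value 25+13+28+20=86
- C+E+F+H: weight 6+2+2+3=13, value 25+11+28+20=84
- C+D+E+F: weight 6+4+2+2=14, value 25+13+11+28=77
- A+C+F+H: weight 3+6+2+3=14, value 4+25+28+20=77
- A+D+E+F+H: weight 3+4+2+2+3=14, value 4+13+11+28+20=76
Best: $86.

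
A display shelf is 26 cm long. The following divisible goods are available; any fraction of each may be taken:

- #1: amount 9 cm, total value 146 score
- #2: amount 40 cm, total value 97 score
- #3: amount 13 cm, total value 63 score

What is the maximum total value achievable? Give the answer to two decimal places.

218.70

Take in order of value per unit:
- #1 (146/9 per unit): all 9 → value 146, running total 146.00
- #3 (63/13 per unit): all 13 → value 63, running total 209.00
- #2 (97/40 per unit): 4 of 40 → value 4×97/40 = 9.7000, running total 218.70
Total 218.70.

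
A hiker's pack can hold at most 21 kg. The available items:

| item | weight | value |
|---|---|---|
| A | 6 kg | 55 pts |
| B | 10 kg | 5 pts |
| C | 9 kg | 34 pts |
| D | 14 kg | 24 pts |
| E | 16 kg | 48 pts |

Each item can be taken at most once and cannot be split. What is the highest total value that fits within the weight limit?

89 pts

Check high-value combinations within 21 kg:
- A+C: weight 6+9=15, value 55+34=89
- A+D: weight 6+14=20, value 55+24=79
- A+B: weight 6+10=16, value 55+5=60
- A: weight 6, value 55
- E: weight 16, value 48
Best: 89 pts.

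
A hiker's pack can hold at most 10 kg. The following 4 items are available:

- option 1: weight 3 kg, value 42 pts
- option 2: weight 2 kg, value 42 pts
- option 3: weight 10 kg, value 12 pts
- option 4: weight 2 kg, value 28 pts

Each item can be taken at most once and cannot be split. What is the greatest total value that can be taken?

112 pts

Check high-value combinations within 10 kg:
- option 1+option 2+option 4: weight 3+2+2=7, value 42+42+28=112
- option 1+option 2: weight 3+2=5, value 42+42=84
- option 2+option 4: weight 2+2=4, value 42+28=70
- option 1+option 4: weight 3+2=5, value 42+28=70
- option 2: weight 2, value 42
Best: 112 pts.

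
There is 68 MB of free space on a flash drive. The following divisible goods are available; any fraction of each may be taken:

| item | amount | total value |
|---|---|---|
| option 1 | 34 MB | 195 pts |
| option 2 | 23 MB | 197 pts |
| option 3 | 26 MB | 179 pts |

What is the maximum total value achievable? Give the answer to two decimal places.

484.97

Take in order of value per unit:
- option 2 (197/23 per unit): all 23 → value 197, running total 197.00
- option 3 (179/26 per unit): all 26 → value 179, running total 376.00
- option 1 (195/34 per unit): 19 of 34 → value 19×195/34 = 108.9706, running total 484.97
Total 484.97.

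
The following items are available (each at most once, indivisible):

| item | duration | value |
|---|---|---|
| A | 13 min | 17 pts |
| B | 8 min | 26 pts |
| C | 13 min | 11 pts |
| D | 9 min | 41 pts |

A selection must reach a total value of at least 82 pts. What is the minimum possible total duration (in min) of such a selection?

Subsets with value ≥ 82, sorted by total duration:
- A+B+D: duration 30, value 84
- A+B+C+D: duration 43, value 95
Minimum duration: 30 min.

30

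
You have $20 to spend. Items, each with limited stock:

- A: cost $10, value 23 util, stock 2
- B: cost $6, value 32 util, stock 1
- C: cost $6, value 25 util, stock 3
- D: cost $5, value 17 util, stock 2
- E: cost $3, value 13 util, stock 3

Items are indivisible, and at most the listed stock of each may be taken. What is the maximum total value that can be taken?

Best selections within cost 20 and stock limits:
- 1×B + 1×D + 3×E: cost 20, value 88
- 1×B + 1×C + 1×D + 1×E: cost 20, value 87
Best: 88 util.

88 util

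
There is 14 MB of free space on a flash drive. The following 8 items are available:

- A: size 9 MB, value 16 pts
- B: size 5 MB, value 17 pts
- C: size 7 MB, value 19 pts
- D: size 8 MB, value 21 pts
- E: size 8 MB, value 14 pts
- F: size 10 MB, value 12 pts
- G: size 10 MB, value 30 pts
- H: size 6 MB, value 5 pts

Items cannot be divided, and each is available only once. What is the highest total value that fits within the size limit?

Check high-value combinations within 14 MB:
- B+D: size 5+8=13, value 17+21=38
- B+C: size 5+7=12, value 17+19=36
- A+B: size 9+5=14, value 16+17=33
- B+E: size 5+8=13, value 17+14=31
- G: size 10, value 30
Best: 38 pts.

38 pts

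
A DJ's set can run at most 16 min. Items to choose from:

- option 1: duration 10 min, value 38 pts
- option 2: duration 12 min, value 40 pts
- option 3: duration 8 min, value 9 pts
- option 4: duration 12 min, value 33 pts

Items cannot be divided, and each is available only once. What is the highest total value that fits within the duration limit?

40 pts

Check high-value combinations within 16 min:
- option 2: duration 12, value 40
- option 1: duration 10, value 38
- option 4: duration 12, value 33
Best: 40 pts.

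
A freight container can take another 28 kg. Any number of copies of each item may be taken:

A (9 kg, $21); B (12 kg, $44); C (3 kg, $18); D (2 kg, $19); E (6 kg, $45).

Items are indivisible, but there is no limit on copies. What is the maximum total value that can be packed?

$266

Best value-per-unit is D at 19/2, and filling with it alone uses weight 14×2=28. No mix of the others beats 14×19 = 266.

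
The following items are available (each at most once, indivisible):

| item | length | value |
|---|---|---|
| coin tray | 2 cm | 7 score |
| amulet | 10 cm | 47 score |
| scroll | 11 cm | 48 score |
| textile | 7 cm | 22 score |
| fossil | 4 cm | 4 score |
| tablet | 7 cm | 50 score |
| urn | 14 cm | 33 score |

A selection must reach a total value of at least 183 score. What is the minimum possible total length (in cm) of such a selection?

44

Subsets with value ≥ 183, sorted by total length:
- coin tray+amulet+scroll+tablet+urn: length 44, value 185
- coin tray+amulet+scroll+fossil+tablet+urn: length 48, value 189
Minimum length: 44 cm.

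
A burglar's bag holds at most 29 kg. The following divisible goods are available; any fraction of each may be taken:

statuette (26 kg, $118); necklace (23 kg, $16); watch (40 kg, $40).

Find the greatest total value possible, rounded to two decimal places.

Take in order of value per unit:
- statuette (118/26 per unit): all 26 → value 118, running total 118.00
- watch (40/40 per unit): 3 of 40 → value 3×40/40 = 3.0000, running total 121.00
Total 121.00.

121.00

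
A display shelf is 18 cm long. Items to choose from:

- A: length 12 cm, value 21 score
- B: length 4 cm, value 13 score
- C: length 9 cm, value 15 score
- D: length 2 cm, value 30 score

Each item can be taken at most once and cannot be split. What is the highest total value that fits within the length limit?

Check high-value combinations within 18 cm:
- A+B+D: length 12+4+2=18, value 21+13+30=64
- B+C+D: length 4+9+2=15, value 13+15+30=58
- A+D: length 12+2=14, value 21+30=51
Best: 64 score.

64 score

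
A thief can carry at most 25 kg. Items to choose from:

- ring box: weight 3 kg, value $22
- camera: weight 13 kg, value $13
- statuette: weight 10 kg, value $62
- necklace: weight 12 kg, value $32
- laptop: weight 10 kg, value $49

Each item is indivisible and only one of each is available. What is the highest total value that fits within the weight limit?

Check high-value combinations within 25 kg:
- ring box+statuette+laptop: weight 3+10+10=23, value 22+62+49=133
- ring box+statuette+necklace: weight 3+10+12=25, value 22+62+32=116
- statuette+laptop: weight 10+10=20, value 62+49=111
- ring box+necklace+laptop: weight 3+12+10=25, value 22+32+49=103
- statuette+necklace: weight 10+12=22, value 62+32=94
Best: $133.

$133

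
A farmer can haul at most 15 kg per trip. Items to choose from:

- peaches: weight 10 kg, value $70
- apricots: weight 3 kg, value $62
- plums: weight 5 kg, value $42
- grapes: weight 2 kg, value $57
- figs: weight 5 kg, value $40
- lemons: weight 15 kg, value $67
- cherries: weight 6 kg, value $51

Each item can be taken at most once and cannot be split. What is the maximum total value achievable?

$201

Check high-value combinations within 15 kg:
- apricots+plums+grapes+figs: weight 3+5+2+5=15, value 62+42+57+40=201
- peaches+apricots+grapes: weight 10+3+2=15, value 70+62+57=189
- apricots+grapes+cherries: weight 3+2+6=11, value 62+57+51=170
Best: $201.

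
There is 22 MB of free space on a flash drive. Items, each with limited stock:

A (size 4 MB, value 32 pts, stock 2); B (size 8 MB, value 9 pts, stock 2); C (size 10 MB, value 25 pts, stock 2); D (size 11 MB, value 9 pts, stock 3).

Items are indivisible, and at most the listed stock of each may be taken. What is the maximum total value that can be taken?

89 pts

Best selections within size 22 and stock limits:
- 2×A + 1×C: size 18, value 89
- 2×A + 1×B: size 16, value 73
- 2×A + 1×D: size 19, value 73
Best: 89 pts.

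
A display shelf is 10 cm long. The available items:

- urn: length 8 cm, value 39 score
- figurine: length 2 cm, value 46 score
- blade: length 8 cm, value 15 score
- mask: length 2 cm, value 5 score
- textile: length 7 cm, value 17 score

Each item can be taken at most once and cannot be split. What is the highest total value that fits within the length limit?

Check high-value combinations within 10 cm:
- urn+figurine: length 8+2=10, value 39+46=85
- figurine+textile: length 2+7=9, value 46+17=63
- figurine+blade: length 2+8=10, value 46+15=61
- figurine+mask: length 2+2=4, value 46+5=51
- figurine: length 2, value 46
Best: 85 score.

85 score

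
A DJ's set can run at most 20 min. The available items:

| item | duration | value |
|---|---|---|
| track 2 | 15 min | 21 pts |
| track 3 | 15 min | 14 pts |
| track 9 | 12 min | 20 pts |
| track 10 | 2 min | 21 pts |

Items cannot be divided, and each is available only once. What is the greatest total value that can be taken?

Check high-value combinations within 20 min:
- track 2+track 10: duration 15+2=17, value 21+21=42
- track 9+track 10: duration 12+2=14, value 20+21=41
- track 3+track 10: duration 15+2=17, value 14+21=35
- track 10: duration 2, value 21
Best: 42 pts.

42 pts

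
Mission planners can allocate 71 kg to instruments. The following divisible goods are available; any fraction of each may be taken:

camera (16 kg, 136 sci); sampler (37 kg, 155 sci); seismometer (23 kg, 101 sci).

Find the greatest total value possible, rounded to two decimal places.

Take in order of value per unit:
- camera (136/16 per unit): all 16 → value 136, running total 136.00
- seismometer (101/23 per unit): all 23 → value 101, running total 237.00
- sampler (155/37 per unit): 32 of 37 → value 32×155/37 = 134.0541, running total 371.05
Total 371.05.

371.05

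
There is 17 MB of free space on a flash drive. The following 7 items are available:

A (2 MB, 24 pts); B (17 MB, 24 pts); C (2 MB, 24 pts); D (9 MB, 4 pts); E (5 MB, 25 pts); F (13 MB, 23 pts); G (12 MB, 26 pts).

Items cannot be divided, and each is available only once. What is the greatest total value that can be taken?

74 pts

Check high-value combinations within 17 MB:
- A+C+G: size 2+2+12=16, value 24+24+26=74
- A+C+E: size 2+2+5=9, value 24+24+25=73
- A+C+F: size 2+2+13=17, value 24+24+23=71
- A+D+E: size 2+9+5=16, value 24+4+25=53
Best: 74 pts.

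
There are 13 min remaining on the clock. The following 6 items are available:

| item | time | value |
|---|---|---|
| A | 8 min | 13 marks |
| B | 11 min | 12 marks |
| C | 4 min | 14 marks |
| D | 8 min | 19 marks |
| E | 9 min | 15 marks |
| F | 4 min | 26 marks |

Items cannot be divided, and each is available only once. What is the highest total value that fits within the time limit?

Check high-value combinations within 13 min:
- D+F: time 8+4=12, value 19+26=45
- E+F: time 9+4=13, value 15+26=41
- C+F: time 4+4=8, value 14+26=40
- A+F: time 8+4=12, value 13+26=39
- C+D: time 4+8=12, value 14+19=33
Best: 45 marks.

45 marks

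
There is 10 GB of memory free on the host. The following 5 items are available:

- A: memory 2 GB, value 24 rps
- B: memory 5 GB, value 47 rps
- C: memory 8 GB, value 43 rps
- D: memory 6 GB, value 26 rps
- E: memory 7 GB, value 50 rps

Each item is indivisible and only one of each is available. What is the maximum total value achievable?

74 rps

This is a 0/1 knapsack; check combinations near the capacity.
- A+E: memory 2+7=9, value 24+50=74
- A+B: memory 2+5=7, value 24+47=71
- A+C: memory 2+8=10, value 24+43=67
Best: 74 rps.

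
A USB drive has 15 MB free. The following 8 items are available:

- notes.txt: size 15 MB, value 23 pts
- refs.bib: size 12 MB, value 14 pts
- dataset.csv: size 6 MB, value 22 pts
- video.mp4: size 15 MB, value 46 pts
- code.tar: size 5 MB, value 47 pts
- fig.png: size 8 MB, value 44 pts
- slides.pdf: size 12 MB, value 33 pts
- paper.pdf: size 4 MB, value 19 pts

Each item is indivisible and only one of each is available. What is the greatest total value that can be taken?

This is a 0/1 knapsack; check combinations near the capacity.
- code.tar+fig.png: size 5+8=13, value 47+44=91
- dataset.csv+code.tar+paper.pdf: size 6+5+4=15, value 22+47+19=88
- dataset.csv+code.tar: size 6+5=11, value 22+47=69
- code.tar+paper.pdf: size 5+4=9, value 47+19=66
- dataset.csv+fig.png: size 6+8=14, value 22+44=66
Best: 91 pts.

91 pts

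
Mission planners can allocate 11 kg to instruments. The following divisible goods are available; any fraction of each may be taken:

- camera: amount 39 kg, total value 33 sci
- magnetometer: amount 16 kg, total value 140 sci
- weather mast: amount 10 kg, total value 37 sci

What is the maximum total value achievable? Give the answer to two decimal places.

96.25

Take in order of value per unit:
- magnetometer (140/16 per unit): 11 of 16 → value 11×140/16 = 96.2500, running total 96.25
Total 96.25.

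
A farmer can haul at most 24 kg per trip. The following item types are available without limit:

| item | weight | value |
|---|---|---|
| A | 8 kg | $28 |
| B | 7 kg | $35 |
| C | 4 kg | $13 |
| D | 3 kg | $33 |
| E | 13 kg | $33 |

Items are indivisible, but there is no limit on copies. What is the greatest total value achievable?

$264

Best value-per-unit is D at 33/3, and filling with it alone uses weight 8×3=24. No mix of the others beats 8×33 = 264.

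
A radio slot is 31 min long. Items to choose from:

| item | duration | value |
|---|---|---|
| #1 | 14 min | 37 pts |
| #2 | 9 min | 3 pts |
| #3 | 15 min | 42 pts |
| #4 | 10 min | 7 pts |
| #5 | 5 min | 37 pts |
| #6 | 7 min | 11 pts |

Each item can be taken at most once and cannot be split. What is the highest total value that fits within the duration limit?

90 pts

Check high-value combinations within 31 min:
- #3+#5+#6: duration 15+5+7=27, value 42+37+11=90
- #3+#4+#5: duration 15+10+5=30, value 42+7+37=86
- #1+#5+#6: duration 14+5+7=26, value 37+37+11=85
- #2+#3+#5: duration 9+15+5=29, value 3+42+37=82
Best: 90 pts.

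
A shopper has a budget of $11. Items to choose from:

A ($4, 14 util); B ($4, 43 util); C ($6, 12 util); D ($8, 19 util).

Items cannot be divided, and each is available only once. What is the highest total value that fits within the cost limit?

57 util

Check high-value combinations within $11:
- A+B: cost 4+4=8, value 14+43=57
- B+C: cost 4+6=10, value 43+12=55
- B: cost 4, value 43
- A+C: cost 4+6=10, value 14+12=26
Best: 57 util.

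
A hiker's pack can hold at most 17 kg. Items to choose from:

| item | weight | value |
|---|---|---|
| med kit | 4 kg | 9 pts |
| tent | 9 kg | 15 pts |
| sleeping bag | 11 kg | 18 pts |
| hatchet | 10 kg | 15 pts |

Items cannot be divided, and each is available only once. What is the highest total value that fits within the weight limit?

27 pts

Check high-value combinations within 17 kg:
- med kit+sleeping bag: weight 4+11=15, value 9+18=27
- med kit+tent: weight 4+9=13, value 9+15=24
- med kit+hatchet: weight 4+10=14, value 9+15=24
Best: 27 pts.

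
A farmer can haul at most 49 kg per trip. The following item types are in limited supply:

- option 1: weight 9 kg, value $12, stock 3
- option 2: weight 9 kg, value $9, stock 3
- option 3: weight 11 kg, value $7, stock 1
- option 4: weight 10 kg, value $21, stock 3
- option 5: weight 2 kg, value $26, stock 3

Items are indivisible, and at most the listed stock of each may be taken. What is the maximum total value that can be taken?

Top feasible selections:
- 1×option 1 + 3×option 4 + 3×option 5: weight 45, value 153
- 1×option 2 + 3×option 4 + 3×option 5: weight 45, value 150
Best: $153.

$153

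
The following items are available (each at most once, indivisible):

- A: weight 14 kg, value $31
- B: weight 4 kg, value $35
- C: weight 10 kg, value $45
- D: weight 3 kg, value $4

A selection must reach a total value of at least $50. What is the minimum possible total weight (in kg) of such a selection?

14

Subsets with value ≥ 50, sorted by total weight:
- B+C: weight 14, value 80
- B+C+D: weight 17, value 84
Minimum weight: 14 kg.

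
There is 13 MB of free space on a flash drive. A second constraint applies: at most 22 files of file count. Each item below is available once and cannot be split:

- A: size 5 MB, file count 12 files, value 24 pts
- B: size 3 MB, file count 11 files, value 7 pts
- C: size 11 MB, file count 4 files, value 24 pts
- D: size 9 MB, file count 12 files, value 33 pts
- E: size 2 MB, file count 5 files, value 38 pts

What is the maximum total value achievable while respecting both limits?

Feasible sets respecting both limits:
- D+E: size 11, file count 17, value 71
- A+E: size 7, file count 17, value 62
- C+E: size 13, file count 9, value 62
Best: 71 pts.

71 pts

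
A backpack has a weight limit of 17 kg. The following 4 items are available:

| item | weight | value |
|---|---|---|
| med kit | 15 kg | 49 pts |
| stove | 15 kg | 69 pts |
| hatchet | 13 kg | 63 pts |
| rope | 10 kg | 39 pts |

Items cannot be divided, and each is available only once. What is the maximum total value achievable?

This is a 0/1 knapsack; check combinations near the capacity.
- stove: weight 15, value 69
- hatchet: weight 13, value 63
- med kit: weight 15, value 49
Best: 69 pts.

69 pts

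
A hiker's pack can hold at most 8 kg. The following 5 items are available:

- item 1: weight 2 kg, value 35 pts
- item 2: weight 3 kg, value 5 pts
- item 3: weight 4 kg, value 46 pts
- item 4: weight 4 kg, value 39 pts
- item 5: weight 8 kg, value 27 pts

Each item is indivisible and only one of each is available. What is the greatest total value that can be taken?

Check high-value combinations within 8 kg:
- item 3+item 4: weight 4+4=8, value 46+39=85
- item 1+item 3: weight 2+4=6, value 35+46=81
- item 1+item 4: weight 2+4=6, value 35+39=74
- item 2+item 3: weight 3+4=7, value 5+46=51
Best: 85 pts.

85 pts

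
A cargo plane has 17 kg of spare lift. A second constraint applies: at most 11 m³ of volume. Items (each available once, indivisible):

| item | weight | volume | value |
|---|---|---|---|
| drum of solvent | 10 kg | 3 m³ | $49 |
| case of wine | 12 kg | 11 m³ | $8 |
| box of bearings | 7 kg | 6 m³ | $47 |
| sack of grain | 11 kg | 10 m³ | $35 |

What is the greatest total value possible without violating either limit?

Feasible sets respecting both limits:
- drum of solvent+box of bearings: weight 17, volume 9, value 96
- drum of solvent: weight 10, volume 3, value 49
- box of bearings: weight 7, volume 6, value 47
Best: $96.

$96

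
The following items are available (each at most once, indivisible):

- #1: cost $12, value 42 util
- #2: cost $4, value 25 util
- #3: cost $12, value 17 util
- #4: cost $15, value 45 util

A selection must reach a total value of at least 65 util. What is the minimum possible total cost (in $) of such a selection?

Subsets with value ≥ 65, sorted by total cost:
- #1+#2: cost 16, value 67
- #2+#4: cost 19, value 70
Minimum cost: 16 $.

16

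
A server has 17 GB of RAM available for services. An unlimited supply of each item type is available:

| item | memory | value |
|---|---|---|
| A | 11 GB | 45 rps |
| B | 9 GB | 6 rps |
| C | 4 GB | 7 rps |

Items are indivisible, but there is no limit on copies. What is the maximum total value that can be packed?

Best value-per-unit is A at 45/11; filling with it alone gives 1×45 = 45.
Optimal mix: 1×A + 1×C → memory 15, value 52.

52 rps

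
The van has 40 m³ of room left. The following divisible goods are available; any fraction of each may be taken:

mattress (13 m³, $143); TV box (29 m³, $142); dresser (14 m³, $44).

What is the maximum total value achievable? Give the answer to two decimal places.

Take in order of value per unit:
- mattress (143/13 per unit): all 13 → value 143, running total 143.00
- TV box (142/29 per unit): 27 of 29 → value 27×142/29 = 132.2069, running total 275.21
Total 275.21.

275.21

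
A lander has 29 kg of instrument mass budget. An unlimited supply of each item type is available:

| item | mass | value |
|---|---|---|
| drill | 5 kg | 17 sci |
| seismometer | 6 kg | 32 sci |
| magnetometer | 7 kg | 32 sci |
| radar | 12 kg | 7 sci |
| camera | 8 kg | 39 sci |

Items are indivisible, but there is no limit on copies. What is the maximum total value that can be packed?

Best value-per-unit is seismometer at 32/6; filling with it alone gives 4×32 = 128.
Optimal mix: 1×drill + 4×seismometer → mass 29, value 145.

145 sci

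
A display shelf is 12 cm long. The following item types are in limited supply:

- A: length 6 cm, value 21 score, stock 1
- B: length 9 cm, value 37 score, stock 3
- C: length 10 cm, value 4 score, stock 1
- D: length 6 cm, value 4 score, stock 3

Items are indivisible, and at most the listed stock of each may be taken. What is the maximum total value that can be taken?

Top feasible selections:
- 1×B: length 9, value 37
- 1×A + 1×D: length 12, value 25
- 1×A: length 6, value 21
Best: 37 score.

37 score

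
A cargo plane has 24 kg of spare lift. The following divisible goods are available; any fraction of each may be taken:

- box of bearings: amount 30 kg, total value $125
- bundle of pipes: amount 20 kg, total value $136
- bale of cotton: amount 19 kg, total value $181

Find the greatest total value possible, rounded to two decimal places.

215.00

Take in order of value per unit:
- bale of cotton (181/19 per unit): all 19 → value 181, running total 181.00
- bundle of pipes (136/20 per unit): 5 of 20 → value 5×136/20 = 34.0000, running total 215.00
Total 215.00.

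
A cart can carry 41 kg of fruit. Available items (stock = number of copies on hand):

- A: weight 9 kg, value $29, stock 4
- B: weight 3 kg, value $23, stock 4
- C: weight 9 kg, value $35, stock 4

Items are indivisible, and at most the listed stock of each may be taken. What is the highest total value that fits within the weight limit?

$197

Top feasible selections:
- 4×B + 3×C: weight 39, value 197
- 1×A + 4×B + 2×C: weight 39, value 191
Best: $197.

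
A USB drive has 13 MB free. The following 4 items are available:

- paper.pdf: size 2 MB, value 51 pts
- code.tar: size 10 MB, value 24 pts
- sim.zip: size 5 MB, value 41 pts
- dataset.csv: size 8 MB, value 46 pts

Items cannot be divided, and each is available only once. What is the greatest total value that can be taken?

97 pts

Check high-value combinations within 13 MB:
- paper.pdf+dataset.csv: size 2+8=10, value 51+46=97
- paper.pdf+sim.zip: size 2+5=7, value 51+41=92
- sim.zip+dataset.csv: size 5+8=13, value 41+46=87
- paper.pdf+code.tar: size 2+10=12, value 51+24=75
Best: 97 pts.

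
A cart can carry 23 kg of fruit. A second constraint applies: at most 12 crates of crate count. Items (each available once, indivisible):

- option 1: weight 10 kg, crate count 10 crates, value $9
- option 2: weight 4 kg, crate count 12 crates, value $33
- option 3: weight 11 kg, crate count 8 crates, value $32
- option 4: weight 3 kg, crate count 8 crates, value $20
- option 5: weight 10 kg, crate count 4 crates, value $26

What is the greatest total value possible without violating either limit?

Feasible sets respecting both limits:
- option 3+option 5: weight 21, crate count 12, value 58
- option 4+option 5: weight 13, crate count 12, value 46
- option 2: weight 4, crate count 12, value 33
- option 3: weight 11, crate count 8, value 32
Best: $58.

$58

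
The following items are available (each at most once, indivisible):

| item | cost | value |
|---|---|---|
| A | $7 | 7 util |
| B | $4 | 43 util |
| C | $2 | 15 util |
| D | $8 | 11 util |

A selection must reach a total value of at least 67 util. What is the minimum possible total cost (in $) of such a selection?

Subsets with value ≥ 67, sorted by total cost:
- B+C+D: cost 14, value 69
- A+B+C+D: cost 21, value 76
Minimum cost: 14 $.

14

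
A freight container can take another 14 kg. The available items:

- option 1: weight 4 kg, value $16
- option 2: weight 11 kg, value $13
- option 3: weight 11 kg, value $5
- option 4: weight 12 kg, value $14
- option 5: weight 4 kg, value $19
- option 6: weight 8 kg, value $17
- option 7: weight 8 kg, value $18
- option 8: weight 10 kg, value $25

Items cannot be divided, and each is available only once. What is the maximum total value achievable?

Check high-value combinations within 14 kg:
- option 5+option 8: weight 4+10=14, value 19+25=44
- option 1+option 8: weight 4+10=14, value 16+25=41
- option 5+option 7: weight 4+8=12, value 19+18=37
Best: $44.

$44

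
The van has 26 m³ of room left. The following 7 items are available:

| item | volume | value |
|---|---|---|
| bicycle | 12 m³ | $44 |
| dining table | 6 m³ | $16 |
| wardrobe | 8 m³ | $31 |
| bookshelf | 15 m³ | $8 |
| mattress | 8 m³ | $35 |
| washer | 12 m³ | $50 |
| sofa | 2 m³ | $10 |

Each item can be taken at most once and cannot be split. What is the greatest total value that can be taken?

Check high-value combinations within 26 m³:
- bicycle+washer+sofa: volume 12+12+2=26, value 44+50+10=104
- dining table+mattress+washer: volume 6+8+12=26, value 16+35+50=101
- dining table+wardrobe+washer: volume 6+8+12=26, value 16+31+50=97
- mattress+washer+sofa: volume 8+12+2=22, value 35+50+10=95
Best: $104.

$104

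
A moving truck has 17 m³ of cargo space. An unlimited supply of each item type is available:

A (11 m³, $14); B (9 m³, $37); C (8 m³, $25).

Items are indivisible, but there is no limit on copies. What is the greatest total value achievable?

Best value-per-unit is B at 37/9; filling with it alone gives 1×37 = 37.
Optimal mix: 1×B + 1×C → volume 17, value 62.

$62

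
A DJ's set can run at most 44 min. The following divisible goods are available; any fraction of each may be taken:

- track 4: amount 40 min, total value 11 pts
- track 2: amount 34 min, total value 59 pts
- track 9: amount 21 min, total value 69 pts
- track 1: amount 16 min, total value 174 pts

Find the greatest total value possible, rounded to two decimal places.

Take in order of value per unit:
- track 1 (174/16 per unit): all 16 → value 174, running total 174.00
- track 9 (69/21 per unit): all 21 → value 69, running total 243.00
- track 2 (59/34 per unit): 7 of 34 → value 7×59/34 = 12.1471, running total 255.15
Total 255.15.

255.15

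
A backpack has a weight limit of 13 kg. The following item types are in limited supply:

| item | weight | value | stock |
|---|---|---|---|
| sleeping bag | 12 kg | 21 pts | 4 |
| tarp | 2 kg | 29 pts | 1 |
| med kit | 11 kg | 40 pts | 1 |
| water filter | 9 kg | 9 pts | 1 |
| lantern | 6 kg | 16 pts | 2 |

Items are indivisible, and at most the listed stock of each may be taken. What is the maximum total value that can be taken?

69 pts

Top feasible selections:
- 1×tarp + 1×med kit: weight 13, value 69
- 1×tarp + 1×lantern: weight 8, value 45
- 1×med kit: weight 11, value 40
- 1×tarp + 1×water filter: weight 11, value 38
Best: 69 pts.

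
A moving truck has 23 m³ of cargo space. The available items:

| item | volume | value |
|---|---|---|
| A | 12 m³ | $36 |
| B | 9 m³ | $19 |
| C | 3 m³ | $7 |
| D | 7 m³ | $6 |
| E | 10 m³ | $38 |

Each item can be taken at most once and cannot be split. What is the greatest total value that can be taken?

$74

Check high-value combinations within 23 m³:
- A+E: volume 12+10=22, value 36+38=74
- B+C+E: volume 9+3+10=22, value 19+7+38=64
- B+E: volume 9+10=19, value 19+38=57
Best: $74.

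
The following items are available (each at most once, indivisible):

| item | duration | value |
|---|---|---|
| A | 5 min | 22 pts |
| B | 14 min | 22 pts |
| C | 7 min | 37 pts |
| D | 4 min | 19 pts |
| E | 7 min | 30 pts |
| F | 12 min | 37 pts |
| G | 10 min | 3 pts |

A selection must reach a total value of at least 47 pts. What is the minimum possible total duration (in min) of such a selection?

11

Subsets with value ≥ 47, sorted by total duration:
- C+D: duration 11, value 56
- D+E: duration 11, value 49
- A+C: duration 12, value 59
- A+E: duration 12, value 52
Minimum duration: 11 min.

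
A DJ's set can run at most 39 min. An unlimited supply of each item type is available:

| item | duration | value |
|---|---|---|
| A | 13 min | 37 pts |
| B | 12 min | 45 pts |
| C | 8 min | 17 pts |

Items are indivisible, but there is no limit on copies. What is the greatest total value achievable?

Best value-per-unit is B at 45/12, and filling with it alone uses duration 3×12=36. No mix of the others beats 3×45 = 135.

135 pts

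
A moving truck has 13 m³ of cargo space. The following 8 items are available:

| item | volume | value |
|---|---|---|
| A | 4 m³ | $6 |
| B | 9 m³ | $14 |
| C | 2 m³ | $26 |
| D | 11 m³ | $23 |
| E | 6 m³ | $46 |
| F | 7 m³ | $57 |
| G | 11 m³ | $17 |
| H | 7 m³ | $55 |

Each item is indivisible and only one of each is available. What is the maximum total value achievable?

$103

Check high-value combinations within 13 m³:
- E+F: volume 6+7=13, value 46+57=103
- E+H: volume 6+7=13, value 46+55=101
- A+C+F: volume 4+2+7=13, value 6+26+57=89
Best: $103.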